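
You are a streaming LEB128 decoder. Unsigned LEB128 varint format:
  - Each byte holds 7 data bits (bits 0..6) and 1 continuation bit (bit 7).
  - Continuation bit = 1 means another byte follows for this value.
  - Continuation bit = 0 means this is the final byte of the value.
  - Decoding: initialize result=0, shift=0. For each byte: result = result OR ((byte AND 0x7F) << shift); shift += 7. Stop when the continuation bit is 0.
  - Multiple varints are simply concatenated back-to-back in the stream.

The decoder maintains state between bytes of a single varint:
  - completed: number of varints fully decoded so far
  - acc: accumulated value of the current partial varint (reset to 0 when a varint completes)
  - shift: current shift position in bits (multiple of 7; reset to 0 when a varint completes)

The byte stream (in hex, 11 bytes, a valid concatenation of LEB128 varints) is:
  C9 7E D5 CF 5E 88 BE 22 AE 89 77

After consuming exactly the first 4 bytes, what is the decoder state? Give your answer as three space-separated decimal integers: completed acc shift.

Answer: 1 10197 14

Derivation:
byte[0]=0xC9 cont=1 payload=0x49: acc |= 73<<0 -> completed=0 acc=73 shift=7
byte[1]=0x7E cont=0 payload=0x7E: varint #1 complete (value=16201); reset -> completed=1 acc=0 shift=0
byte[2]=0xD5 cont=1 payload=0x55: acc |= 85<<0 -> completed=1 acc=85 shift=7
byte[3]=0xCF cont=1 payload=0x4F: acc |= 79<<7 -> completed=1 acc=10197 shift=14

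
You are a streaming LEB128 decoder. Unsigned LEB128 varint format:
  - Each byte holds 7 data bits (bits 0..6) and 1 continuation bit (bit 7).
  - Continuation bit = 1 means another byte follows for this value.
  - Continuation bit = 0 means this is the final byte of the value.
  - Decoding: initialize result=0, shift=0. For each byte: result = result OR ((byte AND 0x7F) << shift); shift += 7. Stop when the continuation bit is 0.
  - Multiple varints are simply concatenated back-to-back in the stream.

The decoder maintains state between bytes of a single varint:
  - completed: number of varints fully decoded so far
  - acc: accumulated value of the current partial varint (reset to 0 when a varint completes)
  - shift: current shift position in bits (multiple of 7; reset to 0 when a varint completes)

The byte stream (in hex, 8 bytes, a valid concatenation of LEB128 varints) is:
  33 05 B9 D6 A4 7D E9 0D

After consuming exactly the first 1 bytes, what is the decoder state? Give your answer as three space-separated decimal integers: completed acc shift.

Answer: 1 0 0

Derivation:
byte[0]=0x33 cont=0 payload=0x33: varint #1 complete (value=51); reset -> completed=1 acc=0 shift=0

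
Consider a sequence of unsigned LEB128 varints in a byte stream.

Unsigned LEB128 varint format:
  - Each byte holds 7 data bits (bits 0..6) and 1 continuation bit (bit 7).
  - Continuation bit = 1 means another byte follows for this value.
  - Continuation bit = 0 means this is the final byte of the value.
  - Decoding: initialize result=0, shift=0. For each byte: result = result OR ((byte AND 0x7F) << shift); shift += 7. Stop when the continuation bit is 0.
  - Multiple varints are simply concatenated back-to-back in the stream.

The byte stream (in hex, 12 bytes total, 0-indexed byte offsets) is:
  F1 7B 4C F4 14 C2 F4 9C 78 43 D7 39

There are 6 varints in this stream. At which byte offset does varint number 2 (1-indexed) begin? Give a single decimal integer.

Answer: 2

Derivation:
  byte[0]=0xF1 cont=1 payload=0x71=113: acc |= 113<<0 -> acc=113 shift=7
  byte[1]=0x7B cont=0 payload=0x7B=123: acc |= 123<<7 -> acc=15857 shift=14 [end]
Varint 1: bytes[0:2] = F1 7B -> value 15857 (2 byte(s))
  byte[2]=0x4C cont=0 payload=0x4C=76: acc |= 76<<0 -> acc=76 shift=7 [end]
Varint 2: bytes[2:3] = 4C -> value 76 (1 byte(s))
  byte[3]=0xF4 cont=1 payload=0x74=116: acc |= 116<<0 -> acc=116 shift=7
  byte[4]=0x14 cont=0 payload=0x14=20: acc |= 20<<7 -> acc=2676 shift=14 [end]
Varint 3: bytes[3:5] = F4 14 -> value 2676 (2 byte(s))
  byte[5]=0xC2 cont=1 payload=0x42=66: acc |= 66<<0 -> acc=66 shift=7
  byte[6]=0xF4 cont=1 payload=0x74=116: acc |= 116<<7 -> acc=14914 shift=14
  byte[7]=0x9C cont=1 payload=0x1C=28: acc |= 28<<14 -> acc=473666 shift=21
  byte[8]=0x78 cont=0 payload=0x78=120: acc |= 120<<21 -> acc=252131906 shift=28 [end]
Varint 4: bytes[5:9] = C2 F4 9C 78 -> value 252131906 (4 byte(s))
  byte[9]=0x43 cont=0 payload=0x43=67: acc |= 67<<0 -> acc=67 shift=7 [end]
Varint 5: bytes[9:10] = 43 -> value 67 (1 byte(s))
  byte[10]=0xD7 cont=1 payload=0x57=87: acc |= 87<<0 -> acc=87 shift=7
  byte[11]=0x39 cont=0 payload=0x39=57: acc |= 57<<7 -> acc=7383 shift=14 [end]
Varint 6: bytes[10:12] = D7 39 -> value 7383 (2 byte(s))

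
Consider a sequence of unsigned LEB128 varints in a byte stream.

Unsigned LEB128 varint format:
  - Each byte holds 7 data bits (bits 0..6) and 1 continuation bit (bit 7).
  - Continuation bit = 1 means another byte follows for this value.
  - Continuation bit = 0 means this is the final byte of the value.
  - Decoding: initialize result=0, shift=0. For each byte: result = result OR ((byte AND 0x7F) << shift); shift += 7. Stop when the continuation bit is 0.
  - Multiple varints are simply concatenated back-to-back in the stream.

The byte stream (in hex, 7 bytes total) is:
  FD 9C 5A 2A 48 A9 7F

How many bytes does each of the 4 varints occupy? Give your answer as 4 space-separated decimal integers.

Answer: 3 1 1 2

Derivation:
  byte[0]=0xFD cont=1 payload=0x7D=125: acc |= 125<<0 -> acc=125 shift=7
  byte[1]=0x9C cont=1 payload=0x1C=28: acc |= 28<<7 -> acc=3709 shift=14
  byte[2]=0x5A cont=0 payload=0x5A=90: acc |= 90<<14 -> acc=1478269 shift=21 [end]
Varint 1: bytes[0:3] = FD 9C 5A -> value 1478269 (3 byte(s))
  byte[3]=0x2A cont=0 payload=0x2A=42: acc |= 42<<0 -> acc=42 shift=7 [end]
Varint 2: bytes[3:4] = 2A -> value 42 (1 byte(s))
  byte[4]=0x48 cont=0 payload=0x48=72: acc |= 72<<0 -> acc=72 shift=7 [end]
Varint 3: bytes[4:5] = 48 -> value 72 (1 byte(s))
  byte[5]=0xA9 cont=1 payload=0x29=41: acc |= 41<<0 -> acc=41 shift=7
  byte[6]=0x7F cont=0 payload=0x7F=127: acc |= 127<<7 -> acc=16297 shift=14 [end]
Varint 4: bytes[5:7] = A9 7F -> value 16297 (2 byte(s))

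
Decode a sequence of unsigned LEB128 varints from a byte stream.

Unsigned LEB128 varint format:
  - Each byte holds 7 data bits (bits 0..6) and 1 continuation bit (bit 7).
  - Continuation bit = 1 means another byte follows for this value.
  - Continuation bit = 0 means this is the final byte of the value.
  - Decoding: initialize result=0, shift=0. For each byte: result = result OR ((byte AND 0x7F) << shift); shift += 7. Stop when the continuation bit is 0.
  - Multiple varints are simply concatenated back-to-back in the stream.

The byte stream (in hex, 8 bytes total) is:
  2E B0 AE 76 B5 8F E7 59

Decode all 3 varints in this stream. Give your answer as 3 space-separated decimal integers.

Answer: 46 1939248 188336053

Derivation:
  byte[0]=0x2E cont=0 payload=0x2E=46: acc |= 46<<0 -> acc=46 shift=7 [end]
Varint 1: bytes[0:1] = 2E -> value 46 (1 byte(s))
  byte[1]=0xB0 cont=1 payload=0x30=48: acc |= 48<<0 -> acc=48 shift=7
  byte[2]=0xAE cont=1 payload=0x2E=46: acc |= 46<<7 -> acc=5936 shift=14
  byte[3]=0x76 cont=0 payload=0x76=118: acc |= 118<<14 -> acc=1939248 shift=21 [end]
Varint 2: bytes[1:4] = B0 AE 76 -> value 1939248 (3 byte(s))
  byte[4]=0xB5 cont=1 payload=0x35=53: acc |= 53<<0 -> acc=53 shift=7
  byte[5]=0x8F cont=1 payload=0x0F=15: acc |= 15<<7 -> acc=1973 shift=14
  byte[6]=0xE7 cont=1 payload=0x67=103: acc |= 103<<14 -> acc=1689525 shift=21
  byte[7]=0x59 cont=0 payload=0x59=89: acc |= 89<<21 -> acc=188336053 shift=28 [end]
Varint 3: bytes[4:8] = B5 8F E7 59 -> value 188336053 (4 byte(s))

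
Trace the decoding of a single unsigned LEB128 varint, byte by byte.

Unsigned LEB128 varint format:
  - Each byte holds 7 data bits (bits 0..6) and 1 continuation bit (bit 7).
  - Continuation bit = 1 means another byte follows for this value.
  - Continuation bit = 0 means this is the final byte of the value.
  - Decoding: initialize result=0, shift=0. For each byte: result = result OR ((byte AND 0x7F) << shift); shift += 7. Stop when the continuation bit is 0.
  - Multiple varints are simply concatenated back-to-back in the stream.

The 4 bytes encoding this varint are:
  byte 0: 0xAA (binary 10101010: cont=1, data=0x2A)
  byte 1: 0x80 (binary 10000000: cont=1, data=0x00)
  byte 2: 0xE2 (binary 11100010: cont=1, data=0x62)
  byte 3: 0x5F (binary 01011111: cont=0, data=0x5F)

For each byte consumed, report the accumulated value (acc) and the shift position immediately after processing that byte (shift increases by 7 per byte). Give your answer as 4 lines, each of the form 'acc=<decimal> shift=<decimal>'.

byte 0=0xAA: payload=0x2A=42, contrib = 42<<0 = 42; acc -> 42, shift -> 7
byte 1=0x80: payload=0x00=0, contrib = 0<<7 = 0; acc -> 42, shift -> 14
byte 2=0xE2: payload=0x62=98, contrib = 98<<14 = 1605632; acc -> 1605674, shift -> 21
byte 3=0x5F: payload=0x5F=95, contrib = 95<<21 = 199229440; acc -> 200835114, shift -> 28

Answer: acc=42 shift=7
acc=42 shift=14
acc=1605674 shift=21
acc=200835114 shift=28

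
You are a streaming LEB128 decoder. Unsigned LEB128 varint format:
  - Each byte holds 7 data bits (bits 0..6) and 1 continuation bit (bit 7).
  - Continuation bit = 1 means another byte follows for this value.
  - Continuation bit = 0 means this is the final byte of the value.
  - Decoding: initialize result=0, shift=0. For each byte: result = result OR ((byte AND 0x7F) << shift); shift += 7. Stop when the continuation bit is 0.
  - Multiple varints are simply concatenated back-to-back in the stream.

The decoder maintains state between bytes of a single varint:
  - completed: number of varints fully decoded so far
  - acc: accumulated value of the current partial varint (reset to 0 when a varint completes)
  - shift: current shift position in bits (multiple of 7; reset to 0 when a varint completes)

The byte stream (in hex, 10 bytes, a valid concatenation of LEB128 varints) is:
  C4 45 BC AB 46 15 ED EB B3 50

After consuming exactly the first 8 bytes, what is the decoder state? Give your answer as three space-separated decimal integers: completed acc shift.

byte[0]=0xC4 cont=1 payload=0x44: acc |= 68<<0 -> completed=0 acc=68 shift=7
byte[1]=0x45 cont=0 payload=0x45: varint #1 complete (value=8900); reset -> completed=1 acc=0 shift=0
byte[2]=0xBC cont=1 payload=0x3C: acc |= 60<<0 -> completed=1 acc=60 shift=7
byte[3]=0xAB cont=1 payload=0x2B: acc |= 43<<7 -> completed=1 acc=5564 shift=14
byte[4]=0x46 cont=0 payload=0x46: varint #2 complete (value=1152444); reset -> completed=2 acc=0 shift=0
byte[5]=0x15 cont=0 payload=0x15: varint #3 complete (value=21); reset -> completed=3 acc=0 shift=0
byte[6]=0xED cont=1 payload=0x6D: acc |= 109<<0 -> completed=3 acc=109 shift=7
byte[7]=0xEB cont=1 payload=0x6B: acc |= 107<<7 -> completed=3 acc=13805 shift=14

Answer: 3 13805 14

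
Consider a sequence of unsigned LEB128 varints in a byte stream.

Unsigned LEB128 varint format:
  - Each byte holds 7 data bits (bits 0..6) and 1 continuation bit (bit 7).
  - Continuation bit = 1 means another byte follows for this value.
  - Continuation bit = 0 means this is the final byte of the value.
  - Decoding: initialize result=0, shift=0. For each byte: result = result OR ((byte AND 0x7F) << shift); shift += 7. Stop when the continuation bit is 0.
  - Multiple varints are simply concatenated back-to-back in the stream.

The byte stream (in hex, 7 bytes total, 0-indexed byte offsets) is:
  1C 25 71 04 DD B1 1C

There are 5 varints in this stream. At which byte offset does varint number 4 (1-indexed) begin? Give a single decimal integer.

  byte[0]=0x1C cont=0 payload=0x1C=28: acc |= 28<<0 -> acc=28 shift=7 [end]
Varint 1: bytes[0:1] = 1C -> value 28 (1 byte(s))
  byte[1]=0x25 cont=0 payload=0x25=37: acc |= 37<<0 -> acc=37 shift=7 [end]
Varint 2: bytes[1:2] = 25 -> value 37 (1 byte(s))
  byte[2]=0x71 cont=0 payload=0x71=113: acc |= 113<<0 -> acc=113 shift=7 [end]
Varint 3: bytes[2:3] = 71 -> value 113 (1 byte(s))
  byte[3]=0x04 cont=0 payload=0x04=4: acc |= 4<<0 -> acc=4 shift=7 [end]
Varint 4: bytes[3:4] = 04 -> value 4 (1 byte(s))
  byte[4]=0xDD cont=1 payload=0x5D=93: acc |= 93<<0 -> acc=93 shift=7
  byte[5]=0xB1 cont=1 payload=0x31=49: acc |= 49<<7 -> acc=6365 shift=14
  byte[6]=0x1C cont=0 payload=0x1C=28: acc |= 28<<14 -> acc=465117 shift=21 [end]
Varint 5: bytes[4:7] = DD B1 1C -> value 465117 (3 byte(s))

Answer: 3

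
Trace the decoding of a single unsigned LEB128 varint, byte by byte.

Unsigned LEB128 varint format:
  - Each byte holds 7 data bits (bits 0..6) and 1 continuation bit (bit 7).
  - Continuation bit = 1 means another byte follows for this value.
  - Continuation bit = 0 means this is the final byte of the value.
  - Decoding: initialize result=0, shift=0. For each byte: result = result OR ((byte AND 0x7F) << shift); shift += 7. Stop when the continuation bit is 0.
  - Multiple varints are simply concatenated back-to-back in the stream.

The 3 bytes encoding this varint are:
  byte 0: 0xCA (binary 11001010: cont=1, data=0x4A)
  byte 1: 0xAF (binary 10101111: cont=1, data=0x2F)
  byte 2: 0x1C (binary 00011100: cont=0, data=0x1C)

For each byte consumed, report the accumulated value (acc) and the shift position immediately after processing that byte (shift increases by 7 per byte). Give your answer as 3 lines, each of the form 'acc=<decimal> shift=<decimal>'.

byte 0=0xCA: payload=0x4A=74, contrib = 74<<0 = 74; acc -> 74, shift -> 7
byte 1=0xAF: payload=0x2F=47, contrib = 47<<7 = 6016; acc -> 6090, shift -> 14
byte 2=0x1C: payload=0x1C=28, contrib = 28<<14 = 458752; acc -> 464842, shift -> 21

Answer: acc=74 shift=7
acc=6090 shift=14
acc=464842 shift=21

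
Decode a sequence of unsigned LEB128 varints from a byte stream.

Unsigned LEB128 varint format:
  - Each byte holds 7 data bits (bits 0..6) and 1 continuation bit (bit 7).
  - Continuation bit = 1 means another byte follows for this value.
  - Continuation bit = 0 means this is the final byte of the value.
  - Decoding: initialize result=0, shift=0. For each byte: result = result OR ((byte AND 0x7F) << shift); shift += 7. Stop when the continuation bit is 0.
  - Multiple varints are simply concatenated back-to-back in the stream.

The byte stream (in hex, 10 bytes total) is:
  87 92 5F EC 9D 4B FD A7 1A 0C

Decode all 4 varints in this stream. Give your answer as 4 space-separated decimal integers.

Answer: 1558791 1232620 431101 12

Derivation:
  byte[0]=0x87 cont=1 payload=0x07=7: acc |= 7<<0 -> acc=7 shift=7
  byte[1]=0x92 cont=1 payload=0x12=18: acc |= 18<<7 -> acc=2311 shift=14
  byte[2]=0x5F cont=0 payload=0x5F=95: acc |= 95<<14 -> acc=1558791 shift=21 [end]
Varint 1: bytes[0:3] = 87 92 5F -> value 1558791 (3 byte(s))
  byte[3]=0xEC cont=1 payload=0x6C=108: acc |= 108<<0 -> acc=108 shift=7
  byte[4]=0x9D cont=1 payload=0x1D=29: acc |= 29<<7 -> acc=3820 shift=14
  byte[5]=0x4B cont=0 payload=0x4B=75: acc |= 75<<14 -> acc=1232620 shift=21 [end]
Varint 2: bytes[3:6] = EC 9D 4B -> value 1232620 (3 byte(s))
  byte[6]=0xFD cont=1 payload=0x7D=125: acc |= 125<<0 -> acc=125 shift=7
  byte[7]=0xA7 cont=1 payload=0x27=39: acc |= 39<<7 -> acc=5117 shift=14
  byte[8]=0x1A cont=0 payload=0x1A=26: acc |= 26<<14 -> acc=431101 shift=21 [end]
Varint 3: bytes[6:9] = FD A7 1A -> value 431101 (3 byte(s))
  byte[9]=0x0C cont=0 payload=0x0C=12: acc |= 12<<0 -> acc=12 shift=7 [end]
Varint 4: bytes[9:10] = 0C -> value 12 (1 byte(s))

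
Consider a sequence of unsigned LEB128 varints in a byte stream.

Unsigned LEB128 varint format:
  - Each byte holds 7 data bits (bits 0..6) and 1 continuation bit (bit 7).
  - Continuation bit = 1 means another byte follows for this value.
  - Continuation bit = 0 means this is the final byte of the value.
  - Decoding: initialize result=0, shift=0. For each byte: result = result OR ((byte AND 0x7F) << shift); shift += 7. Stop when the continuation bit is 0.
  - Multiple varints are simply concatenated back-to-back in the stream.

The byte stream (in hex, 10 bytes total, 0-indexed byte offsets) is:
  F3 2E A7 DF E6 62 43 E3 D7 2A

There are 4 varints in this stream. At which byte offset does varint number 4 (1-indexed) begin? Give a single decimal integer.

  byte[0]=0xF3 cont=1 payload=0x73=115: acc |= 115<<0 -> acc=115 shift=7
  byte[1]=0x2E cont=0 payload=0x2E=46: acc |= 46<<7 -> acc=6003 shift=14 [end]
Varint 1: bytes[0:2] = F3 2E -> value 6003 (2 byte(s))
  byte[2]=0xA7 cont=1 payload=0x27=39: acc |= 39<<0 -> acc=39 shift=7
  byte[3]=0xDF cont=1 payload=0x5F=95: acc |= 95<<7 -> acc=12199 shift=14
  byte[4]=0xE6 cont=1 payload=0x66=102: acc |= 102<<14 -> acc=1683367 shift=21
  byte[5]=0x62 cont=0 payload=0x62=98: acc |= 98<<21 -> acc=207204263 shift=28 [end]
Varint 2: bytes[2:6] = A7 DF E6 62 -> value 207204263 (4 byte(s))
  byte[6]=0x43 cont=0 payload=0x43=67: acc |= 67<<0 -> acc=67 shift=7 [end]
Varint 3: bytes[6:7] = 43 -> value 67 (1 byte(s))
  byte[7]=0xE3 cont=1 payload=0x63=99: acc |= 99<<0 -> acc=99 shift=7
  byte[8]=0xD7 cont=1 payload=0x57=87: acc |= 87<<7 -> acc=11235 shift=14
  byte[9]=0x2A cont=0 payload=0x2A=42: acc |= 42<<14 -> acc=699363 shift=21 [end]
Varint 4: bytes[7:10] = E3 D7 2A -> value 699363 (3 byte(s))

Answer: 7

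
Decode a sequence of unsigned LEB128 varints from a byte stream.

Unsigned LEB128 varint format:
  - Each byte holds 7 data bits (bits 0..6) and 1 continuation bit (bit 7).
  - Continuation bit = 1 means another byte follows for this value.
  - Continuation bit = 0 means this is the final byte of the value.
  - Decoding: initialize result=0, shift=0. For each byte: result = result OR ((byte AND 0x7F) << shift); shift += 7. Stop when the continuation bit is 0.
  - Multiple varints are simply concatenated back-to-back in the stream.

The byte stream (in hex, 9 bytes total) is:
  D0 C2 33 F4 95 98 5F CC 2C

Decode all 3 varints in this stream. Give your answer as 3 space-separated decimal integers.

  byte[0]=0xD0 cont=1 payload=0x50=80: acc |= 80<<0 -> acc=80 shift=7
  byte[1]=0xC2 cont=1 payload=0x42=66: acc |= 66<<7 -> acc=8528 shift=14
  byte[2]=0x33 cont=0 payload=0x33=51: acc |= 51<<14 -> acc=844112 shift=21 [end]
Varint 1: bytes[0:3] = D0 C2 33 -> value 844112 (3 byte(s))
  byte[3]=0xF4 cont=1 payload=0x74=116: acc |= 116<<0 -> acc=116 shift=7
  byte[4]=0x95 cont=1 payload=0x15=21: acc |= 21<<7 -> acc=2804 shift=14
  byte[5]=0x98 cont=1 payload=0x18=24: acc |= 24<<14 -> acc=396020 shift=21
  byte[6]=0x5F cont=0 payload=0x5F=95: acc |= 95<<21 -> acc=199625460 shift=28 [end]
Varint 2: bytes[3:7] = F4 95 98 5F -> value 199625460 (4 byte(s))
  byte[7]=0xCC cont=1 payload=0x4C=76: acc |= 76<<0 -> acc=76 shift=7
  byte[8]=0x2C cont=0 payload=0x2C=44: acc |= 44<<7 -> acc=5708 shift=14 [end]
Varint 3: bytes[7:9] = CC 2C -> value 5708 (2 byte(s))

Answer: 844112 199625460 5708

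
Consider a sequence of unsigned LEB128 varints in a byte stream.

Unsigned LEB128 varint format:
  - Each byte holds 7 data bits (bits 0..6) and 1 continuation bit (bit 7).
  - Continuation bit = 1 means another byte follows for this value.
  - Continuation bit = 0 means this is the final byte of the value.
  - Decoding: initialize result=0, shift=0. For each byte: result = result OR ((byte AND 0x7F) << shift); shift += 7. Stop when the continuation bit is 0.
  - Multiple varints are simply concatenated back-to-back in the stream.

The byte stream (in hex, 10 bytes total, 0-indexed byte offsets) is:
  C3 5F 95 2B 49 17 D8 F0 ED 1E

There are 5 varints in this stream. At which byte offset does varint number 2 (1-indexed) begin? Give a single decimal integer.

  byte[0]=0xC3 cont=1 payload=0x43=67: acc |= 67<<0 -> acc=67 shift=7
  byte[1]=0x5F cont=0 payload=0x5F=95: acc |= 95<<7 -> acc=12227 shift=14 [end]
Varint 1: bytes[0:2] = C3 5F -> value 12227 (2 byte(s))
  byte[2]=0x95 cont=1 payload=0x15=21: acc |= 21<<0 -> acc=21 shift=7
  byte[3]=0x2B cont=0 payload=0x2B=43: acc |= 43<<7 -> acc=5525 shift=14 [end]
Varint 2: bytes[2:4] = 95 2B -> value 5525 (2 byte(s))
  byte[4]=0x49 cont=0 payload=0x49=73: acc |= 73<<0 -> acc=73 shift=7 [end]
Varint 3: bytes[4:5] = 49 -> value 73 (1 byte(s))
  byte[5]=0x17 cont=0 payload=0x17=23: acc |= 23<<0 -> acc=23 shift=7 [end]
Varint 4: bytes[5:6] = 17 -> value 23 (1 byte(s))
  byte[6]=0xD8 cont=1 payload=0x58=88: acc |= 88<<0 -> acc=88 shift=7
  byte[7]=0xF0 cont=1 payload=0x70=112: acc |= 112<<7 -> acc=14424 shift=14
  byte[8]=0xED cont=1 payload=0x6D=109: acc |= 109<<14 -> acc=1800280 shift=21
  byte[9]=0x1E cont=0 payload=0x1E=30: acc |= 30<<21 -> acc=64714840 shift=28 [end]
Varint 5: bytes[6:10] = D8 F0 ED 1E -> value 64714840 (4 byte(s))

Answer: 2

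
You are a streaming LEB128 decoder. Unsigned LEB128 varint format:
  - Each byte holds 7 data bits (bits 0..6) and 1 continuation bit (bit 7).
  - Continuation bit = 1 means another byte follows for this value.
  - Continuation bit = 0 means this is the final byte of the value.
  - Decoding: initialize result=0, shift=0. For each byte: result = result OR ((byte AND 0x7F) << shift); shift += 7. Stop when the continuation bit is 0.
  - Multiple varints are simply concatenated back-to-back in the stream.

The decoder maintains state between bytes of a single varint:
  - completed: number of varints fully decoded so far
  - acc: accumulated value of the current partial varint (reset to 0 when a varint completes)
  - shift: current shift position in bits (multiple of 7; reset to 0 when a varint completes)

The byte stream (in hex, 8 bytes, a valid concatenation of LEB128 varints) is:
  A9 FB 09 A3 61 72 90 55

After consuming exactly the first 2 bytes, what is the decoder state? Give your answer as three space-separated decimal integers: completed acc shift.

Answer: 0 15785 14

Derivation:
byte[0]=0xA9 cont=1 payload=0x29: acc |= 41<<0 -> completed=0 acc=41 shift=7
byte[1]=0xFB cont=1 payload=0x7B: acc |= 123<<7 -> completed=0 acc=15785 shift=14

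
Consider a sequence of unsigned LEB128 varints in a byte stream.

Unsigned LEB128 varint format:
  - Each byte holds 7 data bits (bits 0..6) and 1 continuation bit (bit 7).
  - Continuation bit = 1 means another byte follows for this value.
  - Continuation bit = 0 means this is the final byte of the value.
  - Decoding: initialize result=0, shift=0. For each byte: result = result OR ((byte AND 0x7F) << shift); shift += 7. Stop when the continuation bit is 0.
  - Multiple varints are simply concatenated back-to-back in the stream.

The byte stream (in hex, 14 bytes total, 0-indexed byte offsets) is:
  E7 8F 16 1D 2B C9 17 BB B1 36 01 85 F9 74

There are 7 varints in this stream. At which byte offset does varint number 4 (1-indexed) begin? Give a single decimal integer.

Answer: 5

Derivation:
  byte[0]=0xE7 cont=1 payload=0x67=103: acc |= 103<<0 -> acc=103 shift=7
  byte[1]=0x8F cont=1 payload=0x0F=15: acc |= 15<<7 -> acc=2023 shift=14
  byte[2]=0x16 cont=0 payload=0x16=22: acc |= 22<<14 -> acc=362471 shift=21 [end]
Varint 1: bytes[0:3] = E7 8F 16 -> value 362471 (3 byte(s))
  byte[3]=0x1D cont=0 payload=0x1D=29: acc |= 29<<0 -> acc=29 shift=7 [end]
Varint 2: bytes[3:4] = 1D -> value 29 (1 byte(s))
  byte[4]=0x2B cont=0 payload=0x2B=43: acc |= 43<<0 -> acc=43 shift=7 [end]
Varint 3: bytes[4:5] = 2B -> value 43 (1 byte(s))
  byte[5]=0xC9 cont=1 payload=0x49=73: acc |= 73<<0 -> acc=73 shift=7
  byte[6]=0x17 cont=0 payload=0x17=23: acc |= 23<<7 -> acc=3017 shift=14 [end]
Varint 4: bytes[5:7] = C9 17 -> value 3017 (2 byte(s))
  byte[7]=0xBB cont=1 payload=0x3B=59: acc |= 59<<0 -> acc=59 shift=7
  byte[8]=0xB1 cont=1 payload=0x31=49: acc |= 49<<7 -> acc=6331 shift=14
  byte[9]=0x36 cont=0 payload=0x36=54: acc |= 54<<14 -> acc=891067 shift=21 [end]
Varint 5: bytes[7:10] = BB B1 36 -> value 891067 (3 byte(s))
  byte[10]=0x01 cont=0 payload=0x01=1: acc |= 1<<0 -> acc=1 shift=7 [end]
Varint 6: bytes[10:11] = 01 -> value 1 (1 byte(s))
  byte[11]=0x85 cont=1 payload=0x05=5: acc |= 5<<0 -> acc=5 shift=7
  byte[12]=0xF9 cont=1 payload=0x79=121: acc |= 121<<7 -> acc=15493 shift=14
  byte[13]=0x74 cont=0 payload=0x74=116: acc |= 116<<14 -> acc=1916037 shift=21 [end]
Varint 7: bytes[11:14] = 85 F9 74 -> value 1916037 (3 byte(s))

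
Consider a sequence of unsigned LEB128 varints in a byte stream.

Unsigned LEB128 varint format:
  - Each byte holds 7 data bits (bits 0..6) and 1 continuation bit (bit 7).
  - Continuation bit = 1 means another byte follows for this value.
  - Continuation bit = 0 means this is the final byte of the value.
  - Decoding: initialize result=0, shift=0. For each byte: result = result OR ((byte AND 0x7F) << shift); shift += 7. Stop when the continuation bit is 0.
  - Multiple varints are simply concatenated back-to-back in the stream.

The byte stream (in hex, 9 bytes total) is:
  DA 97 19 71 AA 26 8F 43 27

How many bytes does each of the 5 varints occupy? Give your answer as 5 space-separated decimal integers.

Answer: 3 1 2 2 1

Derivation:
  byte[0]=0xDA cont=1 payload=0x5A=90: acc |= 90<<0 -> acc=90 shift=7
  byte[1]=0x97 cont=1 payload=0x17=23: acc |= 23<<7 -> acc=3034 shift=14
  byte[2]=0x19 cont=0 payload=0x19=25: acc |= 25<<14 -> acc=412634 shift=21 [end]
Varint 1: bytes[0:3] = DA 97 19 -> value 412634 (3 byte(s))
  byte[3]=0x71 cont=0 payload=0x71=113: acc |= 113<<0 -> acc=113 shift=7 [end]
Varint 2: bytes[3:4] = 71 -> value 113 (1 byte(s))
  byte[4]=0xAA cont=1 payload=0x2A=42: acc |= 42<<0 -> acc=42 shift=7
  byte[5]=0x26 cont=0 payload=0x26=38: acc |= 38<<7 -> acc=4906 shift=14 [end]
Varint 3: bytes[4:6] = AA 26 -> value 4906 (2 byte(s))
  byte[6]=0x8F cont=1 payload=0x0F=15: acc |= 15<<0 -> acc=15 shift=7
  byte[7]=0x43 cont=0 payload=0x43=67: acc |= 67<<7 -> acc=8591 shift=14 [end]
Varint 4: bytes[6:8] = 8F 43 -> value 8591 (2 byte(s))
  byte[8]=0x27 cont=0 payload=0x27=39: acc |= 39<<0 -> acc=39 shift=7 [end]
Varint 5: bytes[8:9] = 27 -> value 39 (1 byte(s))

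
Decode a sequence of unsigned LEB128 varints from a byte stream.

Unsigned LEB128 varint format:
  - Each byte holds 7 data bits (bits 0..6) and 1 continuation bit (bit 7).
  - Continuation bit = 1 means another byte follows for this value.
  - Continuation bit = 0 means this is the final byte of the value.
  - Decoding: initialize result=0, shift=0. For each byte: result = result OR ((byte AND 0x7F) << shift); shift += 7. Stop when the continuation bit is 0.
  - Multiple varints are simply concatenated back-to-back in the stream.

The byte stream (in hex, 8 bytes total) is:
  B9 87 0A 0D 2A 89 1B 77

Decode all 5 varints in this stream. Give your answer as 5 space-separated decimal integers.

  byte[0]=0xB9 cont=1 payload=0x39=57: acc |= 57<<0 -> acc=57 shift=7
  byte[1]=0x87 cont=1 payload=0x07=7: acc |= 7<<7 -> acc=953 shift=14
  byte[2]=0x0A cont=0 payload=0x0A=10: acc |= 10<<14 -> acc=164793 shift=21 [end]
Varint 1: bytes[0:3] = B9 87 0A -> value 164793 (3 byte(s))
  byte[3]=0x0D cont=0 payload=0x0D=13: acc |= 13<<0 -> acc=13 shift=7 [end]
Varint 2: bytes[3:4] = 0D -> value 13 (1 byte(s))
  byte[4]=0x2A cont=0 payload=0x2A=42: acc |= 42<<0 -> acc=42 shift=7 [end]
Varint 3: bytes[4:5] = 2A -> value 42 (1 byte(s))
  byte[5]=0x89 cont=1 payload=0x09=9: acc |= 9<<0 -> acc=9 shift=7
  byte[6]=0x1B cont=0 payload=0x1B=27: acc |= 27<<7 -> acc=3465 shift=14 [end]
Varint 4: bytes[5:7] = 89 1B -> value 3465 (2 byte(s))
  byte[7]=0x77 cont=0 payload=0x77=119: acc |= 119<<0 -> acc=119 shift=7 [end]
Varint 5: bytes[7:8] = 77 -> value 119 (1 byte(s))

Answer: 164793 13 42 3465 119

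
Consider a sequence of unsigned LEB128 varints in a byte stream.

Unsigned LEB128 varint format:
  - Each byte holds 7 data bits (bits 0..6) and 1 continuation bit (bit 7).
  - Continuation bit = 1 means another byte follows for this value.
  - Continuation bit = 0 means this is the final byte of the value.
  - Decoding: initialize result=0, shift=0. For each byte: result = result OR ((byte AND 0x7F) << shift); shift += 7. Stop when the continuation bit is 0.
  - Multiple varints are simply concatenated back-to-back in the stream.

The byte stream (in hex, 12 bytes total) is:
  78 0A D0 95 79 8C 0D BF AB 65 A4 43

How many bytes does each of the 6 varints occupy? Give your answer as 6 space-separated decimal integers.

Answer: 1 1 3 2 3 2

Derivation:
  byte[0]=0x78 cont=0 payload=0x78=120: acc |= 120<<0 -> acc=120 shift=7 [end]
Varint 1: bytes[0:1] = 78 -> value 120 (1 byte(s))
  byte[1]=0x0A cont=0 payload=0x0A=10: acc |= 10<<0 -> acc=10 shift=7 [end]
Varint 2: bytes[1:2] = 0A -> value 10 (1 byte(s))
  byte[2]=0xD0 cont=1 payload=0x50=80: acc |= 80<<0 -> acc=80 shift=7
  byte[3]=0x95 cont=1 payload=0x15=21: acc |= 21<<7 -> acc=2768 shift=14
  byte[4]=0x79 cont=0 payload=0x79=121: acc |= 121<<14 -> acc=1985232 shift=21 [end]
Varint 3: bytes[2:5] = D0 95 79 -> value 1985232 (3 byte(s))
  byte[5]=0x8C cont=1 payload=0x0C=12: acc |= 12<<0 -> acc=12 shift=7
  byte[6]=0x0D cont=0 payload=0x0D=13: acc |= 13<<7 -> acc=1676 shift=14 [end]
Varint 4: bytes[5:7] = 8C 0D -> value 1676 (2 byte(s))
  byte[7]=0xBF cont=1 payload=0x3F=63: acc |= 63<<0 -> acc=63 shift=7
  byte[8]=0xAB cont=1 payload=0x2B=43: acc |= 43<<7 -> acc=5567 shift=14
  byte[9]=0x65 cont=0 payload=0x65=101: acc |= 101<<14 -> acc=1660351 shift=21 [end]
Varint 5: bytes[7:10] = BF AB 65 -> value 1660351 (3 byte(s))
  byte[10]=0xA4 cont=1 payload=0x24=36: acc |= 36<<0 -> acc=36 shift=7
  byte[11]=0x43 cont=0 payload=0x43=67: acc |= 67<<7 -> acc=8612 shift=14 [end]
Varint 6: bytes[10:12] = A4 43 -> value 8612 (2 byte(s))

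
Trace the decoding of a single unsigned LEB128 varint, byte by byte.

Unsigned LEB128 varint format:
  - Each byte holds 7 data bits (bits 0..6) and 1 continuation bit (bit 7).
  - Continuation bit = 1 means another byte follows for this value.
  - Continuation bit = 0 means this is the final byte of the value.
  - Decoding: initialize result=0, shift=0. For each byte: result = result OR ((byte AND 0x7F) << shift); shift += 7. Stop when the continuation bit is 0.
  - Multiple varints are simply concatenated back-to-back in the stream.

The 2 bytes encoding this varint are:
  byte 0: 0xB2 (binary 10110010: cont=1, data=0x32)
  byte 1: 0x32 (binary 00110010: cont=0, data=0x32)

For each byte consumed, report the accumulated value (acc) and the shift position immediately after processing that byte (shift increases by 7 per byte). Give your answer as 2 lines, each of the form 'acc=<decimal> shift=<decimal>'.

Answer: acc=50 shift=7
acc=6450 shift=14

Derivation:
byte 0=0xB2: payload=0x32=50, contrib = 50<<0 = 50; acc -> 50, shift -> 7
byte 1=0x32: payload=0x32=50, contrib = 50<<7 = 6400; acc -> 6450, shift -> 14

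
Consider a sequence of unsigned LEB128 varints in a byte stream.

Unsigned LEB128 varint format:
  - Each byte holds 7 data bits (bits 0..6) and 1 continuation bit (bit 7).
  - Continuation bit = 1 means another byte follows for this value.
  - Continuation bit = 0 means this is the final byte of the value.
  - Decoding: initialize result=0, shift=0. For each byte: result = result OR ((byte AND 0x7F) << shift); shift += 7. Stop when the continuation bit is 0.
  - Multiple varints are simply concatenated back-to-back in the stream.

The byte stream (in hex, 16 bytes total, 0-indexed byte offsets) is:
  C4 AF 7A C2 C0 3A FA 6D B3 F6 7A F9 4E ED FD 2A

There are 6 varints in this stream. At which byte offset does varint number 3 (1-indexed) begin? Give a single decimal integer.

Answer: 6

Derivation:
  byte[0]=0xC4 cont=1 payload=0x44=68: acc |= 68<<0 -> acc=68 shift=7
  byte[1]=0xAF cont=1 payload=0x2F=47: acc |= 47<<7 -> acc=6084 shift=14
  byte[2]=0x7A cont=0 payload=0x7A=122: acc |= 122<<14 -> acc=2004932 shift=21 [end]
Varint 1: bytes[0:3] = C4 AF 7A -> value 2004932 (3 byte(s))
  byte[3]=0xC2 cont=1 payload=0x42=66: acc |= 66<<0 -> acc=66 shift=7
  byte[4]=0xC0 cont=1 payload=0x40=64: acc |= 64<<7 -> acc=8258 shift=14
  byte[5]=0x3A cont=0 payload=0x3A=58: acc |= 58<<14 -> acc=958530 shift=21 [end]
Varint 2: bytes[3:6] = C2 C0 3A -> value 958530 (3 byte(s))
  byte[6]=0xFA cont=1 payload=0x7A=122: acc |= 122<<0 -> acc=122 shift=7
  byte[7]=0x6D cont=0 payload=0x6D=109: acc |= 109<<7 -> acc=14074 shift=14 [end]
Varint 3: bytes[6:8] = FA 6D -> value 14074 (2 byte(s))
  byte[8]=0xB3 cont=1 payload=0x33=51: acc |= 51<<0 -> acc=51 shift=7
  byte[9]=0xF6 cont=1 payload=0x76=118: acc |= 118<<7 -> acc=15155 shift=14
  byte[10]=0x7A cont=0 payload=0x7A=122: acc |= 122<<14 -> acc=2014003 shift=21 [end]
Varint 4: bytes[8:11] = B3 F6 7A -> value 2014003 (3 byte(s))
  byte[11]=0xF9 cont=1 payload=0x79=121: acc |= 121<<0 -> acc=121 shift=7
  byte[12]=0x4E cont=0 payload=0x4E=78: acc |= 78<<7 -> acc=10105 shift=14 [end]
Varint 5: bytes[11:13] = F9 4E -> value 10105 (2 byte(s))
  byte[13]=0xED cont=1 payload=0x6D=109: acc |= 109<<0 -> acc=109 shift=7
  byte[14]=0xFD cont=1 payload=0x7D=125: acc |= 125<<7 -> acc=16109 shift=14
  byte[15]=0x2A cont=0 payload=0x2A=42: acc |= 42<<14 -> acc=704237 shift=21 [end]
Varint 6: bytes[13:16] = ED FD 2A -> value 704237 (3 byte(s))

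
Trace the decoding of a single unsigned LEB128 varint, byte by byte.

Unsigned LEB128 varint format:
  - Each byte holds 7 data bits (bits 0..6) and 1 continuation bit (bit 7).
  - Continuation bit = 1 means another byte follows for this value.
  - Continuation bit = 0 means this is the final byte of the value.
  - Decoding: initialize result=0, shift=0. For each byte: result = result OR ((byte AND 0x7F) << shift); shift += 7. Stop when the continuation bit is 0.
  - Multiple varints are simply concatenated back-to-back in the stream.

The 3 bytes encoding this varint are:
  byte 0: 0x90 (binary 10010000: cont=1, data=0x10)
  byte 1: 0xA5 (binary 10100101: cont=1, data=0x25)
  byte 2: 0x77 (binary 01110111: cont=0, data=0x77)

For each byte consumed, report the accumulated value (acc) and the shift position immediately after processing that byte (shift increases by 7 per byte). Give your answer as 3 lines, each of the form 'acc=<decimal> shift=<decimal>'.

byte 0=0x90: payload=0x10=16, contrib = 16<<0 = 16; acc -> 16, shift -> 7
byte 1=0xA5: payload=0x25=37, contrib = 37<<7 = 4736; acc -> 4752, shift -> 14
byte 2=0x77: payload=0x77=119, contrib = 119<<14 = 1949696; acc -> 1954448, shift -> 21

Answer: acc=16 shift=7
acc=4752 shift=14
acc=1954448 shift=21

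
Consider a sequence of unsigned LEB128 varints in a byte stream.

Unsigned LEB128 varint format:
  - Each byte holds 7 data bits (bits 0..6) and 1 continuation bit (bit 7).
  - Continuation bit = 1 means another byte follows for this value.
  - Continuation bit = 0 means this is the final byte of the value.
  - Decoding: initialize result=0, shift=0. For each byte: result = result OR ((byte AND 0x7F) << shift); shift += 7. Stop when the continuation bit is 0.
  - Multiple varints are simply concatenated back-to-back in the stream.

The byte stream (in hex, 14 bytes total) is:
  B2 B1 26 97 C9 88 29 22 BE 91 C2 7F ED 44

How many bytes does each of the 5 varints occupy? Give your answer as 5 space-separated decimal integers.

Answer: 3 4 1 4 2

Derivation:
  byte[0]=0xB2 cont=1 payload=0x32=50: acc |= 50<<0 -> acc=50 shift=7
  byte[1]=0xB1 cont=1 payload=0x31=49: acc |= 49<<7 -> acc=6322 shift=14
  byte[2]=0x26 cont=0 payload=0x26=38: acc |= 38<<14 -> acc=628914 shift=21 [end]
Varint 1: bytes[0:3] = B2 B1 26 -> value 628914 (3 byte(s))
  byte[3]=0x97 cont=1 payload=0x17=23: acc |= 23<<0 -> acc=23 shift=7
  byte[4]=0xC9 cont=1 payload=0x49=73: acc |= 73<<7 -> acc=9367 shift=14
  byte[5]=0x88 cont=1 payload=0x08=8: acc |= 8<<14 -> acc=140439 shift=21
  byte[6]=0x29 cont=0 payload=0x29=41: acc |= 41<<21 -> acc=86123671 shift=28 [end]
Varint 2: bytes[3:7] = 97 C9 88 29 -> value 86123671 (4 byte(s))
  byte[7]=0x22 cont=0 payload=0x22=34: acc |= 34<<0 -> acc=34 shift=7 [end]
Varint 3: bytes[7:8] = 22 -> value 34 (1 byte(s))
  byte[8]=0xBE cont=1 payload=0x3E=62: acc |= 62<<0 -> acc=62 shift=7
  byte[9]=0x91 cont=1 payload=0x11=17: acc |= 17<<7 -> acc=2238 shift=14
  byte[10]=0xC2 cont=1 payload=0x42=66: acc |= 66<<14 -> acc=1083582 shift=21
  byte[11]=0x7F cont=0 payload=0x7F=127: acc |= 127<<21 -> acc=267421886 shift=28 [end]
Varint 4: bytes[8:12] = BE 91 C2 7F -> value 267421886 (4 byte(s))
  byte[12]=0xED cont=1 payload=0x6D=109: acc |= 109<<0 -> acc=109 shift=7
  byte[13]=0x44 cont=0 payload=0x44=68: acc |= 68<<7 -> acc=8813 shift=14 [end]
Varint 5: bytes[12:14] = ED 44 -> value 8813 (2 byte(s))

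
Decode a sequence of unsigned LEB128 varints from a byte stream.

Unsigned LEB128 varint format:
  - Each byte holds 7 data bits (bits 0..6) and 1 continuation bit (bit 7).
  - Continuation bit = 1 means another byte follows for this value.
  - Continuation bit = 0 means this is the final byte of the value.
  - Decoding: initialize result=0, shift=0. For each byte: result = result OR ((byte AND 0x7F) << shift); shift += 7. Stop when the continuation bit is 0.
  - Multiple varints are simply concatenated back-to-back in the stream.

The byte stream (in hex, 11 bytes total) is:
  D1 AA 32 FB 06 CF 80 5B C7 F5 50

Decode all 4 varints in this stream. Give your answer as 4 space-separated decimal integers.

  byte[0]=0xD1 cont=1 payload=0x51=81: acc |= 81<<0 -> acc=81 shift=7
  byte[1]=0xAA cont=1 payload=0x2A=42: acc |= 42<<7 -> acc=5457 shift=14
  byte[2]=0x32 cont=0 payload=0x32=50: acc |= 50<<14 -> acc=824657 shift=21 [end]
Varint 1: bytes[0:3] = D1 AA 32 -> value 824657 (3 byte(s))
  byte[3]=0xFB cont=1 payload=0x7B=123: acc |= 123<<0 -> acc=123 shift=7
  byte[4]=0x06 cont=0 payload=0x06=6: acc |= 6<<7 -> acc=891 shift=14 [end]
Varint 2: bytes[3:5] = FB 06 -> value 891 (2 byte(s))
  byte[5]=0xCF cont=1 payload=0x4F=79: acc |= 79<<0 -> acc=79 shift=7
  byte[6]=0x80 cont=1 payload=0x00=0: acc |= 0<<7 -> acc=79 shift=14
  byte[7]=0x5B cont=0 payload=0x5B=91: acc |= 91<<14 -> acc=1491023 shift=21 [end]
Varint 3: bytes[5:8] = CF 80 5B -> value 1491023 (3 byte(s))
  byte[8]=0xC7 cont=1 payload=0x47=71: acc |= 71<<0 -> acc=71 shift=7
  byte[9]=0xF5 cont=1 payload=0x75=117: acc |= 117<<7 -> acc=15047 shift=14
  byte[10]=0x50 cont=0 payload=0x50=80: acc |= 80<<14 -> acc=1325767 shift=21 [end]
Varint 4: bytes[8:11] = C7 F5 50 -> value 1325767 (3 byte(s))

Answer: 824657 891 1491023 1325767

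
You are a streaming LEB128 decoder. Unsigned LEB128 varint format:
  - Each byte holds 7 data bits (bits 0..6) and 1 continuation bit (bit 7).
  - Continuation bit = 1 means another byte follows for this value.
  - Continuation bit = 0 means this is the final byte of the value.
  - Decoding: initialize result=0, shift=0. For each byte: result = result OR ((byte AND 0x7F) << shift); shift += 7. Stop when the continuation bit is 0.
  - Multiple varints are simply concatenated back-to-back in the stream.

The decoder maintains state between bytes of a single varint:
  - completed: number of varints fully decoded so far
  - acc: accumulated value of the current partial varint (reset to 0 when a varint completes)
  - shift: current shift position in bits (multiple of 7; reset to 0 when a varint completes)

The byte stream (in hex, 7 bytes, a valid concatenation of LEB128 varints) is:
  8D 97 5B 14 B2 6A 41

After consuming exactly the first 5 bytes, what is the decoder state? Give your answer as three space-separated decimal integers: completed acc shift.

Answer: 2 50 7

Derivation:
byte[0]=0x8D cont=1 payload=0x0D: acc |= 13<<0 -> completed=0 acc=13 shift=7
byte[1]=0x97 cont=1 payload=0x17: acc |= 23<<7 -> completed=0 acc=2957 shift=14
byte[2]=0x5B cont=0 payload=0x5B: varint #1 complete (value=1493901); reset -> completed=1 acc=0 shift=0
byte[3]=0x14 cont=0 payload=0x14: varint #2 complete (value=20); reset -> completed=2 acc=0 shift=0
byte[4]=0xB2 cont=1 payload=0x32: acc |= 50<<0 -> completed=2 acc=50 shift=7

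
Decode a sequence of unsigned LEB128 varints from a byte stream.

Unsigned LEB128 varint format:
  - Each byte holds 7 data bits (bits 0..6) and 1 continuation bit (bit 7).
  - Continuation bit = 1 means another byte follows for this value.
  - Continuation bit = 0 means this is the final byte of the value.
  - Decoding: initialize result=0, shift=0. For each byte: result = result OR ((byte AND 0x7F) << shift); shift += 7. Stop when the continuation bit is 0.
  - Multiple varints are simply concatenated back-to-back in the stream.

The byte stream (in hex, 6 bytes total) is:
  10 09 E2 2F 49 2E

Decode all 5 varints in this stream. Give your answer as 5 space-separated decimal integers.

Answer: 16 9 6114 73 46

Derivation:
  byte[0]=0x10 cont=0 payload=0x10=16: acc |= 16<<0 -> acc=16 shift=7 [end]
Varint 1: bytes[0:1] = 10 -> value 16 (1 byte(s))
  byte[1]=0x09 cont=0 payload=0x09=9: acc |= 9<<0 -> acc=9 shift=7 [end]
Varint 2: bytes[1:2] = 09 -> value 9 (1 byte(s))
  byte[2]=0xE2 cont=1 payload=0x62=98: acc |= 98<<0 -> acc=98 shift=7
  byte[3]=0x2F cont=0 payload=0x2F=47: acc |= 47<<7 -> acc=6114 shift=14 [end]
Varint 3: bytes[2:4] = E2 2F -> value 6114 (2 byte(s))
  byte[4]=0x49 cont=0 payload=0x49=73: acc |= 73<<0 -> acc=73 shift=7 [end]
Varint 4: bytes[4:5] = 49 -> value 73 (1 byte(s))
  byte[5]=0x2E cont=0 payload=0x2E=46: acc |= 46<<0 -> acc=46 shift=7 [end]
Varint 5: bytes[5:6] = 2E -> value 46 (1 byte(s))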